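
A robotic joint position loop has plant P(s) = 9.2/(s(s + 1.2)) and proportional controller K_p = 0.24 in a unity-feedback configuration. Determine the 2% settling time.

Closed-loop characteristic equation: s² + 1.2s + 2.208 = 0, so ω_n = 1.486 rad/s and ζ = 1.2/(2·1.486) = 0.4038.
2% settling time T_s ≈ 4/(ζω_n) = 4/0.6 = 6.67 s.

T_s ≈ 6.67 s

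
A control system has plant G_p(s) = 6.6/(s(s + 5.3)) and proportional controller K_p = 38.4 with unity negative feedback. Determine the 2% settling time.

Closed-loop characteristic equation: s² + 5.3s + 253.4 = 0, so ω_n = 15.92 rad/s and ζ = 5.3/(2·15.92) = 0.1665.
2% settling time T_s ≈ 4/(ζω_n) = 4/2.65 = 1.51 s.

T_s ≈ 1.51 s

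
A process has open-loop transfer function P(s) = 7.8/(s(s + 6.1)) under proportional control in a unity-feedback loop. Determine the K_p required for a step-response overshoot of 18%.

From %OS = 100·exp(−πζ/√(1−ζ²)) = 18%, ζ = −ln(0.18)/√(π²+ln²(0.18)) = 0.4791.
Characteristic equation s² + 6.1s + 7.8K_p = 0 gives ζ = 6.1/(2√(7.8K_p)).
Setting ζ = 0.4791: √(7.8K_p) = 6.1/(2·0.4791) = 6.366, so K_p = 40.53/7.8 = 5.2.

K_p = 5.2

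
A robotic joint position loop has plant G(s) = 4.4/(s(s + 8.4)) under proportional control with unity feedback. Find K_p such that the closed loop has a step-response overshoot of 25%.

From %OS = 100·exp(−πζ/√(1−ζ²)) = 25%, ζ = −ln(0.25)/√(π²+ln²(0.25)) = 0.4037.
Characteristic equation s² + 8.4s + 4.4K_p = 0 gives ζ = 8.4/(2√(4.4K_p)).
Setting ζ = 0.4037: √(4.4K_p) = 8.4/(2·0.4037) = 10.4, so K_p = 108.2/4.4 = 24.6.

K_p = 24.6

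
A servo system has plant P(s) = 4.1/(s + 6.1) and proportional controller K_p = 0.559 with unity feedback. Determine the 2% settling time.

T_s ≈ 0.477 s

Closed-loop transfer function: T(s) = K_p·P(s)/(1 + K_p·P(s)) = 2.292/(s + 6.1 + 2.292) = 2.292/(s + 8.392).
Time constant τ = 1/8.392 = 0.1192 s, so the 2% settling time is about 4τ = 0.477 s.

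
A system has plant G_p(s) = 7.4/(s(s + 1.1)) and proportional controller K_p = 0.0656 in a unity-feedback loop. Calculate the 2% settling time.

T_s ≈ 7.27 s

From 1 + K_pG_p(s) = 0: s² + 1.1s + 0.4854 = 0 ⇒ ω_n = 0.6967, ζ = 0.7894.
2% settling time T_s ≈ 4/(ζω_n) = 4/0.55 = 7.27 s.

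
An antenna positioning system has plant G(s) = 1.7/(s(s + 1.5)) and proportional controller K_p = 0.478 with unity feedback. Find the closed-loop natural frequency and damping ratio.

The closed-loop denominator is s(s+1.5) + 0.478·1.7 = s² + 1.5s + 0.8126.
Matching s² + 2ζω_n s + ω_n²: ω_n = √0.8126 = 0.9014 rad/s and 2ζω_n = 1.5, so ζ = 1.5/(2·0.9014) = 0.832.

ω_n = 0.901 rad/s, ζ = 0.832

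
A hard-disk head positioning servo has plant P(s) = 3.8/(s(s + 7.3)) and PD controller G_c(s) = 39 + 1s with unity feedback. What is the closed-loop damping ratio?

Forward path: (39 + 1s)·3.8/(s(s+7.3)). The closed-loop characteristic equation is s² + (7.3 + 3.8·1)s + 3.8·39 = 0.
That is s² + 11.1s + 148.2 = 0, so ω_n = 12.17 rad/s and ζ = 11.1/(2·12.17) = 0.4559.

ζ = 0.456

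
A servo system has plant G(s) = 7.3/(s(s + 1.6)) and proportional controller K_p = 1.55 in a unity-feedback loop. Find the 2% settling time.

T_s ≈ 5 s

From 1 + K_pG(s) = 0: s² + 1.6s + 11.31 = 0 ⇒ ω_n = 3.364, ζ = 0.2378.
2% settling time T_s ≈ 4/(ζω_n) = 4/0.8 = 5 s.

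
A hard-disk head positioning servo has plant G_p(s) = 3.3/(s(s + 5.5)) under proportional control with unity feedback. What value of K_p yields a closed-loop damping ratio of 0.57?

K_p = 7.05

Closed-loop characteristic equation: s² + 5.5s + K_p·3.3 = 0.
So ω_n = √(3.3K_p) and 2ζω_n = 5.5, giving ζ = 5.5/(2√(3.3K_p)).
Setting ζ = 0.57: √(3.3K_p) = 5.5/(2·0.57) = 4.825, so K_p = 23.28/3.3 = 7.05.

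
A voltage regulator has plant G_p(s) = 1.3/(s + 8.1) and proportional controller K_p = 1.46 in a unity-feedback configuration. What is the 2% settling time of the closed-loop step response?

T_s ≈ 0.4 s

Closed-loop transfer function: T(s) = K_p·G_p(s)/(1 + K_p·G_p(s)) = 1.898/(s + 8.1 + 1.898) = 1.898/(s + 9.998).
Time constant τ = 1/9.998 = 0.1 s, so the 2% settling time is about 4τ = 0.4 s.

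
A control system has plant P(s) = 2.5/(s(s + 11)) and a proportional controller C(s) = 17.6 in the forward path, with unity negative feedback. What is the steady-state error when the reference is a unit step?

0

The open loop C(s)P(s) has a pole at the origin (type 1), so the static position error constant is infinite and e_ss = 1/(1+∞) = 0.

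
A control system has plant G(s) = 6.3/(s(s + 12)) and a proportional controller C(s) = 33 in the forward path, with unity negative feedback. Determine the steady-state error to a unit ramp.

The loop has one pole at the origin (type 1). Velocity error constant K_v = lim_{s→0} s·C(s)G(s) = 33·6.3/12 = 17.32.
Steady-state error to a unit ramp: e_ss = 1/K_v = 0.0577.

0.0577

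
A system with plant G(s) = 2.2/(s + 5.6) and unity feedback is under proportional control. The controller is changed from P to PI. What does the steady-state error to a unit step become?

0

The integrator makes K_pos = lim_{s→0} C(s)G(s) infinite, so e_ss = 1/(1+K_pos) = 0.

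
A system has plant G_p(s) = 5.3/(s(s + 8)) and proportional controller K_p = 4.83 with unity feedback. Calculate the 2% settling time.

T_s ≈ 1 s

From 1 + K_pG_p(s) = 0: s² + 8s + 25.6 = 0 ⇒ ω_n = 5.06, ζ = 0.7906.
2% settling time T_s ≈ 4/(ζω_n) = 4/4 = 1 s.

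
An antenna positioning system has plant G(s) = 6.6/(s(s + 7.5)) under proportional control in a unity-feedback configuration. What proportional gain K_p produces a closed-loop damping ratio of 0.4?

Closed-loop characteristic equation: s² + 7.5s + K_p·6.6 = 0.
So ω_n = √(6.6K_p) and 2ζω_n = 7.5, giving ζ = 7.5/(2√(6.6K_p)).
Setting ζ = 0.4: √(6.6K_p) = 7.5/(2·0.4) = 9.375, so K_p = 87.89/6.6 = 13.3.

K_p = 13.3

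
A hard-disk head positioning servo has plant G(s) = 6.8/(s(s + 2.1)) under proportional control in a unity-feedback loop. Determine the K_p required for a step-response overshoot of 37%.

K_p = 1.78

From %OS = 100·exp(−πζ/√(1−ζ²)) = 37%, ζ = −ln(0.37)/√(π²+ln²(0.37)) = 0.3017.
Characteristic equation s² + 2.1s + 6.8K_p = 0 gives ζ = 2.1/(2√(6.8K_p)).
Setting ζ = 0.3017: √(6.8K_p) = 2.1/(2·0.3017) = 3.48, so K_p = 12.11/6.8 = 1.78.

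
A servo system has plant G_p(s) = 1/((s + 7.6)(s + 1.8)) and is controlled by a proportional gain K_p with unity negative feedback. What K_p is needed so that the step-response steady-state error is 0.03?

For a type-0 loop with proportional control, e_ss = 1/(1 + K_p·G_p(0)).
G_p(0) = 0.0731. Require 1/(1 + K_p·0.0731) = 0.03, so 1 + 0.0731·K_p = 33.33.
K_p = (33.33 − 1)/0.0731 = 442.

K_p = 442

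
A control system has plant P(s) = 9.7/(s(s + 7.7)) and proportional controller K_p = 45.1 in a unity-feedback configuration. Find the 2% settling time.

T_s ≈ 1.04 s

Closed-loop characteristic equation: s² + 7.7s + 437.5 = 0, so ω_n = 20.92 rad/s and ζ = 7.7/(2·20.92) = 0.1841.
2% settling time T_s ≈ 4/(ζω_n) = 4/3.85 = 1.04 s.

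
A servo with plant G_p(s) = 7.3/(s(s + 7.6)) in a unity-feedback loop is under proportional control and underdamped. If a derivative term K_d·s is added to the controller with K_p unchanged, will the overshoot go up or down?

decrease

The derivative term adds K·K_d to the s-coefficient of the characteristic equation, raising 2ζω_n while ω_n is unchanged; ζ increases, so overshoot decreases.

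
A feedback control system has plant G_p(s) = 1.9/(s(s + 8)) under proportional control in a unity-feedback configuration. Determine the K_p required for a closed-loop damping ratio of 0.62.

Closed-loop characteristic equation: s² + 8s + K_p·1.9 = 0.
So ω_n = √(1.9K_p) and 2ζω_n = 8, giving ζ = 8/(2√(1.9K_p)).
Setting ζ = 0.62: √(1.9K_p) = 8/(2·0.62) = 6.452, so K_p = 41.62/1.9 = 21.9.

K_p = 21.9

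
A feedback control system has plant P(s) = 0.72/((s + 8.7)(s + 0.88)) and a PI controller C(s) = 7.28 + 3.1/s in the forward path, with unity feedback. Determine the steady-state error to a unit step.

0

The open loop C(s)P(s) has a pole at the origin (type 1), so the static position error constant is infinite and e_ss = 1/(1+∞) = 0.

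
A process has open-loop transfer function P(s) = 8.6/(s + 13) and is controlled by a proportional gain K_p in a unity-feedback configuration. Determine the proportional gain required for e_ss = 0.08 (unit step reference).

For a type-0 loop with proportional control, e_ss = 1/(1 + K_p·P(0)).
P(0) = 0.6615. Require 1/(1 + K_p·0.6615) = 0.08, so 1 + 0.6615·K_p = 12.5.
K_p = (12.5 − 1)/0.6615 = 17.4.

K_p = 17.4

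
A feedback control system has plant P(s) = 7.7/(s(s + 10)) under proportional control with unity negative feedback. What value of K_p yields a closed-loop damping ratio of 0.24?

Closed-loop characteristic equation: s² + 10s + K_p·7.7 = 0.
So ω_n = √(7.7K_p) and 2ζω_n = 10, giving ζ = 10/(2√(7.7K_p)).
Setting ζ = 0.24: √(7.7K_p) = 10/(2·0.24) = 20.83, so K_p = 434/7.7 = 56.4.

K_p = 56.4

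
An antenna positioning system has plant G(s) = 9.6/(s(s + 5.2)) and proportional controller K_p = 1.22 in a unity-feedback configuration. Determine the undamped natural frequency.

With unity feedback the closed-loop characteristic equation is s² + 5.2s + 1.22·9.6 = s² + 5.2s + 11.71 = 0.
So ω_n² = 11.71 ⇒ ω_n = 3.422 rad/s, and ζ = 5.2/(2ω_n) = 0.76.

ω_n = 3.42 rad/s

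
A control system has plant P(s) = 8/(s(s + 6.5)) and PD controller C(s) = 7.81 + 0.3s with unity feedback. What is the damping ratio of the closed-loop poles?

ζ = 0.563

Forward path: (7.81 + 0.3s)·8/(s(s+6.5)). The closed-loop characteristic equation is s² + (6.5 + 8·0.3)s + 8·7.81 = 0.
That is s² + 8.9s + 62.48 = 0, so ω_n = 7.904 rad/s and ζ = 8.9/(2·7.904) = 0.563.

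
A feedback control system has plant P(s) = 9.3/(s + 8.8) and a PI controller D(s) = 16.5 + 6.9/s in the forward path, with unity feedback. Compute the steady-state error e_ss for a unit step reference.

0

The open loop D(s)P(s) has a pole at the origin (type 1), so the static position error constant is infinite and e_ss = 1/(1+∞) = 0.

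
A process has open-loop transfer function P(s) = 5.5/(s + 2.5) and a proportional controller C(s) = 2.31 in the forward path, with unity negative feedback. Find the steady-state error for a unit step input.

The loop is type 0. Static position error constant K_pos = C(0)·P(0) = 2.31·2.2 = 5.082.
Steady-state error to a unit step: e_ss = 1/(1+K_pos) = 1/6.082 = 0.164.

0.164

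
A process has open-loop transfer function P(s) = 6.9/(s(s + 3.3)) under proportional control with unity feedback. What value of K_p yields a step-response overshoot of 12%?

K_p = 1.26

From %OS = 100·exp(−πζ/√(1−ζ²)) = 12%, ζ = −ln(0.12)/√(π²+ln²(0.12)) = 0.5594.
Characteristic equation s² + 3.3s + 6.9K_p = 0 gives ζ = 3.3/(2√(6.9K_p)).
Setting ζ = 0.5594: √(6.9K_p) = 3.3/(2·0.5594) = 2.95, so K_p = 8.7/6.9 = 1.26.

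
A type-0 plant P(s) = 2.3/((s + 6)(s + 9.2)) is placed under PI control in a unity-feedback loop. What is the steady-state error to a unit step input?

0

The PI controller's integrator makes the forward path type 1, so e_ss to a step is zero.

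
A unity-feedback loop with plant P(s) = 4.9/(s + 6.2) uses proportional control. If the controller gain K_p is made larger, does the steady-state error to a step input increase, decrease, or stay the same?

decrease

e_ss = 1/(1 + K_p·P(0)); a larger K_p raises the denominator, so e_ss decreases.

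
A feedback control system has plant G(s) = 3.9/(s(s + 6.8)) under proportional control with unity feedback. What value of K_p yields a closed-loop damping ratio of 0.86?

K_p = 4.01

Closed-loop characteristic equation: s² + 6.8s + K_p·3.9 = 0.
So ω_n = √(3.9K_p) and 2ζω_n = 6.8, giving ζ = 6.8/(2√(3.9K_p)).
Setting ζ = 0.86: √(3.9K_p) = 6.8/(2·0.86) = 3.953, so K_p = 15.63/3.9 = 4.01.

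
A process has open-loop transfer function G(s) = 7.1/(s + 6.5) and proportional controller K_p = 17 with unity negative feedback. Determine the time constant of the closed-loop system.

Closed-loop transfer function: T(s) = K_p·G(s)/(1 + K_p·G(s)) = 120.7/(s + 6.5 + 120.7) = 120.7/(s + 127.2).
Time constant τ = 1/127.2 = 0.00786 s.

τ = 0.00786 s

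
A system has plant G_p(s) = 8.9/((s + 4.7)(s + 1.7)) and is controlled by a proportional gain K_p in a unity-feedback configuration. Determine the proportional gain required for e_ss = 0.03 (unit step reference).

For a type-0 loop with proportional control, e_ss = 1/(1 + K_p·G_p(0)).
G_p(0) = 1.114. Require 1/(1 + K_p·1.114) = 0.03, so 1 + 1.114·K_p = 33.33.
K_p = (33.33 − 1)/1.114 = 29.

K_p = 29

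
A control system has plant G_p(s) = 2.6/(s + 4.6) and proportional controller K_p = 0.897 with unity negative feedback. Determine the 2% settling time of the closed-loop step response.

T_s ≈ 0.577 s

Closed-loop transfer function: T(s) = K_p·G_p(s)/(1 + K_p·G_p(s)) = 2.332/(s + 4.6 + 2.332) = 2.332/(s + 6.932).
Time constant τ = 1/6.932 = 0.1443 s, so the 2% settling time is about 4τ = 0.577 s.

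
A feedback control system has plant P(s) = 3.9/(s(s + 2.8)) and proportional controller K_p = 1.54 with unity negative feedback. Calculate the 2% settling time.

The closed-loop denominator s² + 2.8s + 6.006 gives ω_n = √6.006 = 2.451 and ζ = 2.8/(2ω_n) = 0.5713.
2% settling time T_s ≈ 4/(ζω_n) = 4/1.4 = 2.86 s.

T_s ≈ 2.86 s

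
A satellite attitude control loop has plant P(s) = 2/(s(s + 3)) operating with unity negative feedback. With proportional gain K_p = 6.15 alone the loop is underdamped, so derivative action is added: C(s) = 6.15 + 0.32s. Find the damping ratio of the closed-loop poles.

ζ = 0.519

Forward path: (6.15 + 0.32s)·2/(s(s+3)). The closed-loop characteristic equation is s² + (3 + 2·0.32)s + 2·6.15 = 0.
That is s² + 3.64s + 12.3 = 0, so ω_n = 3.507 rad/s and ζ = 3.64/(2·3.507) = 0.5189.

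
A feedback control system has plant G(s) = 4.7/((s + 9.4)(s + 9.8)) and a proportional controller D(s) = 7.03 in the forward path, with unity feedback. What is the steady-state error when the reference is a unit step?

The loop is type 0. Static position error constant K_pos = D(0)·G(0) = 7.03·0.05102 = 0.3587.
Steady-state error to a unit step: e_ss = 1/(1+K_pos) = 1/1.359 = 0.736.

0.736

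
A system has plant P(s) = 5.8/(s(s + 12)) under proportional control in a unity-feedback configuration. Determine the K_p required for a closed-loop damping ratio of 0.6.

K_p = 17.2

Closed-loop characteristic equation: s² + 12s + K_p·5.8 = 0.
So ω_n = √(5.8K_p) and 2ζω_n = 12, giving ζ = 12/(2√(5.8K_p)).
Setting ζ = 0.6: √(5.8K_p) = 12/(2·0.6) = 10, so K_p = 100/5.8 = 17.2.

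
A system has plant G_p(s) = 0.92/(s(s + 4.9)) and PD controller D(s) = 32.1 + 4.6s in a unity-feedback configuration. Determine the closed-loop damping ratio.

Forward path: (32.1 + 4.6s)·0.92/(s(s+4.9)). The closed-loop characteristic equation is s² + (4.9 + 0.92·4.6)s + 0.92·32.1 = 0.
That is s² + 9.132s + 29.53 = 0, so ω_n = 5.434 rad/s and ζ = 9.132/(2·5.434) = 0.8402.

ζ = 0.84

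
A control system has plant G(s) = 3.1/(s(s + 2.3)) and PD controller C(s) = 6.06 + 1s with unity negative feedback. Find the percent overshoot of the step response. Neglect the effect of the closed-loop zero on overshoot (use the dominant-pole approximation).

8.19%

Forward path: (6.06 + 1s)·3.1/(s(s+2.3)). The closed-loop characteristic equation is s² + (2.3 + 3.1·1)s + 3.1·6.06 = 0.
That is s² + 5.4s + 18.79 = 0, so ω_n = 4.334 rad/s and ζ = 5.4/(2·4.334) = 0.6229.
%OS = 100·exp(−πζ/√(1−ζ²)) = 8.19%.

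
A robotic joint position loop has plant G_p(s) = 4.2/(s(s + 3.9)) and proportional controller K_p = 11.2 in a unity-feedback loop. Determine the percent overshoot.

39.4%

From 1 + K_pG_p(s) = 0: s² + 3.9s + 47.04 = 0 ⇒ ω_n = 6.859, ζ = 0.2843.
%OS = 100·exp(−πζ/√(1−ζ²)) = 100·exp(−π·0.2843/√0.9192) = 39.4%.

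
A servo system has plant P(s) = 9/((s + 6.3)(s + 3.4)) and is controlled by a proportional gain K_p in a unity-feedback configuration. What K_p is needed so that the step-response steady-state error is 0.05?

Steady-state error for a unit step on this type-0 loop is 1/(1 + K_p·P(0)).
P(0) = 0.4202. Require 1/(1 + K_p·0.4202) = 0.05, so 1 + 0.4202·K_p = 20.
K_p = (20 − 1)/0.4202 = 45.2.

K_p = 45.2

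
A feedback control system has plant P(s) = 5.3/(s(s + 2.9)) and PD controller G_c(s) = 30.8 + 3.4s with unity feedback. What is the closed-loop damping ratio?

ζ = 0.819

Forward path: (30.8 + 3.4s)·5.3/(s(s+2.9)). The closed-loop characteristic equation is s² + (2.9 + 5.3·3.4)s + 5.3·30.8 = 0.
That is s² + 20.92s + 163.2 = 0, so ω_n = 12.78 rad/s and ζ = 20.92/(2·12.78) = 0.8187.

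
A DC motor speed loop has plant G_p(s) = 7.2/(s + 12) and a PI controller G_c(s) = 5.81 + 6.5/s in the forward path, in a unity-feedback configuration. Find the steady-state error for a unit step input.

0

The open loop G_c(s)G_p(s) has a pole at the origin (type 1), so the static position error constant is infinite and e_ss = 1/(1+∞) = 0.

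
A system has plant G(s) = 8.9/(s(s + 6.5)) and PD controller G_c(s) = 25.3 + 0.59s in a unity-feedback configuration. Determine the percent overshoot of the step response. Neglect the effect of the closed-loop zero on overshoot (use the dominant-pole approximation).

26.3%

Forward path: (25.3 + 0.59s)·8.9/(s(s+6.5)). The closed-loop characteristic equation is s² + (6.5 + 8.9·0.59)s + 8.9·25.3 = 0.
That is s² + 11.75s + 225.2 = 0, so ω_n = 15.01 rad/s and ζ = 11.75/(2·15.01) = 0.3916.
%OS = 100·exp(−πζ/√(1−ζ²)) = 26.3%.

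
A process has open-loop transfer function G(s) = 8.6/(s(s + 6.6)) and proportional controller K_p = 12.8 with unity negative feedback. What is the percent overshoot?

35.3%

From 1 + K_pG(s) = 0: s² + 6.6s + 110.1 = 0 ⇒ ω_n = 10.49, ζ = 0.3145.
%OS = 100·exp(−πζ/√(1−ζ²)) = 100·exp(−π·0.3145/√0.9011) = 35.3%.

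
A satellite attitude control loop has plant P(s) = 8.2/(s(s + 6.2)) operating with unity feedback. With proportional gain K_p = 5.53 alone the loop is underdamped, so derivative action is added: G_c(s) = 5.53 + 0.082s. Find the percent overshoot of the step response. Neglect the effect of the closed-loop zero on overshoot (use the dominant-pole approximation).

Forward path: (5.53 + 0.082s)·8.2/(s(s+6.2)). The closed-loop characteristic equation is s² + (6.2 + 8.2·0.082)s + 8.2·5.53 = 0.
That is s² + 6.872s + 45.35 = 0, so ω_n = 6.734 rad/s and ζ = 6.872/(2·6.734) = 0.5103.
%OS = 100·exp(−πζ/√(1−ζ²)) = 15.5%.

15.5%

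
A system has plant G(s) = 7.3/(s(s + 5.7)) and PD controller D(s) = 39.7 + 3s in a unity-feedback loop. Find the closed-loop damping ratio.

Forward path: (39.7 + 3s)·7.3/(s(s+5.7)). The closed-loop characteristic equation is s² + (5.7 + 7.3·3)s + 7.3·39.7 = 0.
That is s² + 27.6s + 289.8 = 0, so ω_n = 17.02 rad/s and ζ = 27.6/(2·17.02) = 0.8106.

ζ = 0.811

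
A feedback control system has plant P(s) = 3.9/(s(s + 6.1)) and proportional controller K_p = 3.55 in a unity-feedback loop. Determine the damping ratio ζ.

ζ = 0.82

With unity feedback the closed-loop characteristic equation is s² + 6.1s + 3.55·3.9 = s² + 6.1s + 13.84 = 0.
So ω_n² = 13.84 ⇒ ω_n = 3.721 rad/s, and ζ = 6.1/(2ω_n) = 0.82.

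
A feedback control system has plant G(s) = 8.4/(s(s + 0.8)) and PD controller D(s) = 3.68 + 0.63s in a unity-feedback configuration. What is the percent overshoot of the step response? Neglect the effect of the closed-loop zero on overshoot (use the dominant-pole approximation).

Forward path: (3.68 + 0.63s)·8.4/(s(s+0.8)). The closed-loop characteristic equation is s² + (0.8 + 8.4·0.63)s + 8.4·3.68 = 0.
That is s² + 6.092s + 30.91 = 0, so ω_n = 5.56 rad/s and ζ = 6.092/(2·5.56) = 0.5479.
%OS = 100·exp(−πζ/√(1−ζ²)) = 12.8%.

12.8%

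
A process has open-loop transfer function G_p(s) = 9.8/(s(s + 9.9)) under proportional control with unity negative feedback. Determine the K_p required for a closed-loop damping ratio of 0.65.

K_p = 5.92

Closed-loop characteristic equation: s² + 9.9s + K_p·9.8 = 0.
So ω_n = √(9.8K_p) and 2ζω_n = 9.9, giving ζ = 9.9/(2√(9.8K_p)).
Setting ζ = 0.65: √(9.8K_p) = 9.9/(2·0.65) = 7.615, so K_p = 57.99/9.8 = 5.92.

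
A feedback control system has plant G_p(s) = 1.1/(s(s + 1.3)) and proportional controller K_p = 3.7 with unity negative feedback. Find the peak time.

The closed-loop denominator s² + 1.3s + 4.07 gives ω_n = √4.07 = 2.017 and ζ = 1.3/(2ω_n) = 0.3222.
Damped frequency ω_d = ω_n√(1−ζ²) = 1.91 rad/s, so peak time T_p = π/ω_d = 1.64 s.

T_p = 1.64 s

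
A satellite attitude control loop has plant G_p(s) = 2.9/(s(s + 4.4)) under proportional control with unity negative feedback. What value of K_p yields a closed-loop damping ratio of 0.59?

Closed-loop characteristic equation: s² + 4.4s + K_p·2.9 = 0.
So ω_n = √(2.9K_p) and 2ζω_n = 4.4, giving ζ = 4.4/(2√(2.9K_p)).
Setting ζ = 0.59: √(2.9K_p) = 4.4/(2·0.59) = 3.729, so K_p = 13.9/2.9 = 4.79.

K_p = 4.79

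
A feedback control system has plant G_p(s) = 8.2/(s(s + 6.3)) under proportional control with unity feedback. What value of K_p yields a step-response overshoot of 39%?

K_p = 14.7

From %OS = 100·exp(−πζ/√(1−ζ²)) = 39%, ζ = −ln(0.39)/√(π²+ln²(0.39)) = 0.2871.
Characteristic equation s² + 6.3s + 8.2K_p = 0 gives ζ = 6.3/(2√(8.2K_p)).
Setting ζ = 0.2871: √(8.2K_p) = 6.3/(2·0.2871) = 10.97, so K_p = 120.4/8.2 = 14.7.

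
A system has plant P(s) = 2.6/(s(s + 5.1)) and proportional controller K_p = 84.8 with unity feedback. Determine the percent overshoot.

From 1 + K_pP(s) = 0: s² + 5.1s + 220.5 = 0 ⇒ ω_n = 14.85, ζ = 0.1717.
%OS = 100·exp(−πζ/√(1−ζ²)) = 100·exp(−π·0.1717/√0.9705) = 57.8%.

57.8%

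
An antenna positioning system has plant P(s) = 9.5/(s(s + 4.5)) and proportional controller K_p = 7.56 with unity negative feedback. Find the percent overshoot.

From 1 + K_pP(s) = 0: s² + 4.5s + 71.82 = 0 ⇒ ω_n = 8.475, ζ = 0.2655.
%OS = 100·exp(−πζ/√(1−ζ²)) = 100·exp(−π·0.2655/√0.9295) = 42.1%.

42.1%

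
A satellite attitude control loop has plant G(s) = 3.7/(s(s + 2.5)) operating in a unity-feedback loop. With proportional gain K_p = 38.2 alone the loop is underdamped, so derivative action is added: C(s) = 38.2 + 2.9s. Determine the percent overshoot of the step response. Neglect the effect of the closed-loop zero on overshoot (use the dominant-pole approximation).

Forward path: (38.2 + 2.9s)·3.7/(s(s+2.5)). The closed-loop characteristic equation is s² + (2.5 + 3.7·2.9)s + 3.7·38.2 = 0.
That is s² + 13.23s + 141.3 = 0, so ω_n = 11.89 rad/s and ζ = 13.23/(2·11.89) = 0.5564.
%OS = 100·exp(−πζ/√(1−ζ²)) = 12.2%.

12.2%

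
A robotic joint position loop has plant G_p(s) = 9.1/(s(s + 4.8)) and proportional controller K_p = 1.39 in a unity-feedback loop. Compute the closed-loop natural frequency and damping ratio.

1 + K_p·G_p(s) = 0 gives s² + 4.8s + 12.65 = 0.
So ω_n² = 12.65 ⇒ ω_n = 3.557 rad/s, and ζ = 4.8/(2ω_n) = 0.675.

ω_n = 3.56 rad/s, ζ = 0.675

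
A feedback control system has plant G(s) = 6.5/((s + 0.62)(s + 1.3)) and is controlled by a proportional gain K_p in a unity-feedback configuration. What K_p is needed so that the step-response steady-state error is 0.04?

Steady-state error for a unit step on this type-0 loop is 1/(1 + K_p·G(0)).
G(0) = 8.065. Require 1/(1 + K_p·8.065) = 0.04, so 1 + 8.065·K_p = 25.
K_p = (25 − 1)/8.065 = 2.98.

K_p = 2.98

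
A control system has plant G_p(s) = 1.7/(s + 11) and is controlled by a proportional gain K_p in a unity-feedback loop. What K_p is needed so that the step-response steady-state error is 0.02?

K_p = 317

The loop is type 0, so e_ss(step) = 1/(1 + K_pos) with K_pos = K_p·G_p(0).
G_p(0) = 0.1545. Require 1/(1 + K_p·0.1545) = 0.02, so 1 + 0.1545·K_p = 50.
K_p = (50 − 1)/0.1545 = 317.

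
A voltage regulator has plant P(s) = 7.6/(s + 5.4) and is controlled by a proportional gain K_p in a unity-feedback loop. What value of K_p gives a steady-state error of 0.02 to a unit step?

K_p = 34.8

For a type-0 loop with proportional control, e_ss = 1/(1 + K_p·P(0)).
P(0) = 1.407. Require 1/(1 + K_p·1.407) = 0.02, so 1 + 1.407·K_p = 50.
K_p = (50 − 1)/1.407 = 34.8.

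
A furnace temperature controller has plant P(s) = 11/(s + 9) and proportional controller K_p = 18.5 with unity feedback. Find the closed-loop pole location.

Closed-loop transfer function: T(s) = K_p·P(s)/(1 + K_p·P(s)) = 203.5/(s + 9 + 203.5) = 203.5/(s + 212.5).
The closed-loop pole is at s = −212.5.

s = -212.5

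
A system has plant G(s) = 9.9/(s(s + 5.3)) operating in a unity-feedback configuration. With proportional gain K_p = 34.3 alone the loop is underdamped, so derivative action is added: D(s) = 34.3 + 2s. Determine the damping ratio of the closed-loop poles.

Forward path: (34.3 + 2s)·9.9/(s(s+5.3)). The closed-loop characteristic equation is s² + (5.3 + 9.9·2)s + 9.9·34.3 = 0.
That is s² + 25.1s + 339.6 = 0, so ω_n = 18.43 rad/s and ζ = 25.1/(2·18.43) = 0.6811.

ζ = 0.681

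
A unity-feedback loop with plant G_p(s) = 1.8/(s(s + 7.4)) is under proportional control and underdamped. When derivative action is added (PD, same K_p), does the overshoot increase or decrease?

The derivative term adds K·K_d to the s-coefficient of the characteristic equation, raising 2ζω_n while ω_n is unchanged; ζ increases, so overshoot decreases.

decrease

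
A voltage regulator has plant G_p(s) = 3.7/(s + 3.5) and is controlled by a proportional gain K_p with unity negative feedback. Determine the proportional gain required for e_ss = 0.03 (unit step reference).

For a type-0 loop with proportional control, e_ss = 1/(1 + K_p·G_p(0)).
G_p(0) = 1.057. Require 1/(1 + K_p·1.057) = 0.03, so 1 + 1.057·K_p = 33.33.
K_p = (33.33 − 1)/1.057 = 30.6.

K_p = 30.6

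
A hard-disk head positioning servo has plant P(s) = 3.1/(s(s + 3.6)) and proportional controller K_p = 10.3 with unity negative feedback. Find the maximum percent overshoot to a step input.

34.8%

From 1 + K_pP(s) = 0: s² + 3.6s + 31.93 = 0 ⇒ ω_n = 5.651, ζ = 0.3185.
%OS = 100·exp(−πζ/√(1−ζ²)) = 100·exp(−π·0.3185/√0.8985) = 34.8%.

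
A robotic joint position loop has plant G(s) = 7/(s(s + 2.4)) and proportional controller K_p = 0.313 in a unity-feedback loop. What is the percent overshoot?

1.29%

From 1 + K_pG(s) = 0: s² + 2.4s + 2.191 = 0 ⇒ ω_n = 1.48, ζ = 0.8107.
%OS = 100·exp(−πζ/√(1−ζ²)) = 100·exp(−π·0.8107/√0.3428) = 1.29%.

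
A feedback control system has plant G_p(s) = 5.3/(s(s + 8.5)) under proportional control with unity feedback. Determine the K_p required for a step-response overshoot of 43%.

K_p = 50.6

From %OS = 100·exp(−πζ/√(1−ζ²)) = 43%, ζ = −ln(0.43)/√(π²+ln²(0.43)) = 0.2594.
Characteristic equation s² + 8.5s + 5.3K_p = 0 gives ζ = 8.5/(2√(5.3K_p)).
Setting ζ = 0.2594: √(5.3K_p) = 8.5/(2·0.2594) = 16.38, so K_p = 268.3/5.3 = 50.6.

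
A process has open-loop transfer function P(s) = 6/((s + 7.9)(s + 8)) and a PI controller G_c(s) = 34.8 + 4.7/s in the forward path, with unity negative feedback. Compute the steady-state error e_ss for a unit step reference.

0

The open loop G_c(s)P(s) has a pole at the origin (type 1), so the static position error constant is infinite and e_ss = 1/(1+∞) = 0.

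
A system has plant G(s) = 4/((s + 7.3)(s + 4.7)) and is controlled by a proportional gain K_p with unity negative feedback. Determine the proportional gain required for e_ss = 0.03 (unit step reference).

K_p = 277

The loop is type 0, so e_ss(step) = 1/(1 + K_pos) with K_pos = K_p·G(0).
G(0) = 0.1166. Require 1/(1 + K_p·0.1166) = 0.03, so 1 + 0.1166·K_p = 33.33.
K_p = (33.33 − 1)/0.1166 = 277.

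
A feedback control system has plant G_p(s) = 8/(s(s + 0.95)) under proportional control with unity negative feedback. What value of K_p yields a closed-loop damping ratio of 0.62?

Closed-loop characteristic equation: s² + 0.95s + K_p·8 = 0.
So ω_n = √(8K_p) and 2ζω_n = 0.95, giving ζ = 0.95/(2√(8K_p)).
Setting ζ = 0.62: √(8K_p) = 0.95/(2·0.62) = 0.7661, so K_p = 0.587/8 = 0.0734.

K_p = 0.0734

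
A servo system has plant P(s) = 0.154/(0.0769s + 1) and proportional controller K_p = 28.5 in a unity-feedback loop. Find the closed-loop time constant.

Closed loop: T(s) = K_p·P/(1+K_p·P) = 4.389/(0.0769s + 1 + 4.389), with pole at s = −(1 + 4.389)/0.0769 = −70.08.
Closed-loop time constant τ = 1/70.08 = 0.0143 s.

τ = 0.0143 s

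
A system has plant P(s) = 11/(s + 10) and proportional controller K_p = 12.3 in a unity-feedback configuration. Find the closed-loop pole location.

Closed-loop transfer function: T(s) = K_p·P(s)/(1 + K_p·P(s)) = 135.3/(s + 10 + 135.3) = 135.3/(s + 145.3).
The closed-loop pole is at s = −145.3.

s = -145.3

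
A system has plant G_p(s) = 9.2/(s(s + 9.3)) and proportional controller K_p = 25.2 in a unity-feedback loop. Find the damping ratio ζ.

The closed-loop denominator is s(s+9.3) + 25.2·9.2 = s² + 9.3s + 231.8.
So ω_n² = 231.8 ⇒ ω_n = 15.23 rad/s, and ζ = 9.3/(2ω_n) = 0.305.

ζ = 0.305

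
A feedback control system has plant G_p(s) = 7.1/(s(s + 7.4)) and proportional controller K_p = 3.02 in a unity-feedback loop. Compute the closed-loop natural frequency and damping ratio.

ω_n = 4.63 rad/s, ζ = 0.799

1 + K_p·G_p(s) = 0 gives s² + 7.4s + 21.44 = 0.
Matching s² + 2ζω_n s + ω_n²: ω_n = √21.44 = 4.631 rad/s and 2ζω_n = 7.4, so ζ = 7.4/(2·4.631) = 0.799.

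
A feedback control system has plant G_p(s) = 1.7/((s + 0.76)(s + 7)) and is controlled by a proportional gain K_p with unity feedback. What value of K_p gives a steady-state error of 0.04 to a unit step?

Steady-state error for a unit step on this type-0 loop is 1/(1 + K_p·G_p(0)).
G_p(0) = 0.3195. Require 1/(1 + K_p·0.3195) = 0.04, so 1 + 0.3195·K_p = 25.
K_p = (25 − 1)/0.3195 = 75.1.

K_p = 75.1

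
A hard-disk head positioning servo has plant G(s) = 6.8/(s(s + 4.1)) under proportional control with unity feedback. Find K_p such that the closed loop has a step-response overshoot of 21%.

K_p = 3.12

From %OS = 100·exp(−πζ/√(1−ζ²)) = 21%, ζ = −ln(0.21)/√(π²+ln²(0.21)) = 0.4449.
Characteristic equation s² + 4.1s + 6.8K_p = 0 gives ζ = 4.1/(2√(6.8K_p)).
Setting ζ = 0.4449: √(6.8K_p) = 4.1/(2·0.4449) = 4.608, so K_p = 21.23/6.8 = 3.12.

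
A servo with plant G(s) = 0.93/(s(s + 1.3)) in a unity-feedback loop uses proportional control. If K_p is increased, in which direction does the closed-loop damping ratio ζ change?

ζ = 1.3/(2√(0.93K_p)); increasing K_p raises the denominator, so ζ falls.

decrease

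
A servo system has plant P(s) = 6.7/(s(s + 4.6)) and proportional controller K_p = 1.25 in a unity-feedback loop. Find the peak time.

The closed-loop denominator s² + 4.6s + 8.375 gives ω_n = √8.375 = 2.894 and ζ = 4.6/(2ω_n) = 0.7948.
Damped frequency ω_d = ω_n√(1−ζ²) = 1.756 rad/s, so peak time T_p = π/ω_d = 1.79 s.

T_p = 1.79 s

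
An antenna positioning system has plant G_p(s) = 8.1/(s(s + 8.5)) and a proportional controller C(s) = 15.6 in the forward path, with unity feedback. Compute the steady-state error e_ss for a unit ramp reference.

The loop has one pole at the origin (type 1). Velocity error constant K_v = lim_{s→0} s·C(s)G_p(s) = 15.6·8.1/8.5 = 14.87.
Steady-state error to a unit ramp: e_ss = 1/K_v = 0.0673.

0.0673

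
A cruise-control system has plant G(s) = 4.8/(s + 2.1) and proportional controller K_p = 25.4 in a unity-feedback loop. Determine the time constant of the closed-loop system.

τ = 0.00806 s

Closed-loop transfer function: T(s) = K_p·G(s)/(1 + K_p·G(s)) = 121.9/(s + 2.1 + 121.9) = 121.9/(s + 124).
Time constant τ = 1/124 = 0.00806 s.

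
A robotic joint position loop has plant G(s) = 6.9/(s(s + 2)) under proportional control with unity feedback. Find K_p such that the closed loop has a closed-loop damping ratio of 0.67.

Closed-loop characteristic equation: s² + 2s + K_p·6.9 = 0.
So ω_n = √(6.9K_p) and 2ζω_n = 2, giving ζ = 2/(2√(6.9K_p)).
Setting ζ = 0.67: √(6.9K_p) = 2/(2·0.67) = 1.493, so K_p = 2.228/6.9 = 0.323.

K_p = 0.323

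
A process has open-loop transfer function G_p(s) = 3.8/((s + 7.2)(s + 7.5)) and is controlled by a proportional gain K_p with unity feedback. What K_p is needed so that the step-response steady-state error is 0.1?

K_p = 128

Steady-state error for a unit step on this type-0 loop is 1/(1 + K_p·G_p(0)).
G_p(0) = 0.07037. Require 1/(1 + K_p·0.07037) = 0.1, so 1 + 0.07037·K_p = 10.
K_p = (10 − 1)/0.07037 = 128.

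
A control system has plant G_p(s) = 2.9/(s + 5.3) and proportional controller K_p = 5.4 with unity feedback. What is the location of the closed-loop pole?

Closed-loop transfer function: T(s) = K_p·G_p(s)/(1 + K_p·G_p(s)) = 15.66/(s + 5.3 + 15.66) = 15.66/(s + 20.96).
The closed-loop pole is at s = −20.96.

s = -20.96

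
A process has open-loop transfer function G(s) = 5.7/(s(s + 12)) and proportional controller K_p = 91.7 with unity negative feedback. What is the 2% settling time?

T_s ≈ 0.667 s

The closed-loop denominator s² + 12s + 522.7 gives ω_n = √522.7 = 22.86 and ζ = 12/(2ω_n) = 0.2624.
2% settling time T_s ≈ 4/(ζω_n) = 4/6 = 0.667 s.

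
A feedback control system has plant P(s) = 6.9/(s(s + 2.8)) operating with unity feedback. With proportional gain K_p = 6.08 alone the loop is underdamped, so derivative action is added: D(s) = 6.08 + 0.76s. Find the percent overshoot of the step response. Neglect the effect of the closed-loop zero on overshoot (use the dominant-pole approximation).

8.3%

Forward path: (6.08 + 0.76s)·6.9/(s(s+2.8)). The closed-loop characteristic equation is s² + (2.8 + 6.9·0.76)s + 6.9·6.08 = 0.
That is s² + 8.044s + 41.95 = 0, so ω_n = 6.477 rad/s and ζ = 8.044/(2·6.477) = 0.621.
%OS = 100·exp(−πζ/√(1−ζ²)) = 8.3%.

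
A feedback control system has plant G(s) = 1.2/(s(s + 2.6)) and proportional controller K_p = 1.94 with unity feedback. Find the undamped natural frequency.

ω_n = 1.53 rad/s

The closed-loop denominator is s(s+2.6) + 1.94·1.2 = s² + 2.6s + 2.328.
Matching s² + 2ζω_n s + ω_n²: ω_n = √2.328 = 1.526 rad/s and 2ζω_n = 2.6, so ζ = 2.6/(2·1.526) = 0.852.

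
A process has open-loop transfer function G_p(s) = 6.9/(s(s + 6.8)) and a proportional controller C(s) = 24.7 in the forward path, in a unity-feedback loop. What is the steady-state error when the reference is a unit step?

The open loop C(s)G_p(s) has a pole at the origin (type 1), so the static position error constant is infinite and e_ss = 1/(1+∞) = 0.

0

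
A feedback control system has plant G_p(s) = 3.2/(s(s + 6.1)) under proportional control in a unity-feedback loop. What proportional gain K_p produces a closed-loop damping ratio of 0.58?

K_p = 8.64

Closed-loop characteristic equation: s² + 6.1s + K_p·3.2 = 0.
So ω_n = √(3.2K_p) and 2ζω_n = 6.1, giving ζ = 6.1/(2√(3.2K_p)).
Setting ζ = 0.58: √(3.2K_p) = 6.1/(2·0.58) = 5.259, so K_p = 27.65/3.2 = 8.64.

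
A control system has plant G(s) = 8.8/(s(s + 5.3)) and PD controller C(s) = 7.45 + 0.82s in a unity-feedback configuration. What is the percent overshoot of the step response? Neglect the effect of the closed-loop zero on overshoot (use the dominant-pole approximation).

Forward path: (7.45 + 0.82s)·8.8/(s(s+5.3)). The closed-loop characteristic equation is s² + (5.3 + 8.8·0.82)s + 8.8·7.45 = 0.
That is s² + 12.52s + 65.56 = 0, so ω_n = 8.097 rad/s and ζ = 12.52/(2·8.097) = 0.7729.
%OS = 100·exp(−πζ/√(1−ζ²)) = 2.18%.

2.18%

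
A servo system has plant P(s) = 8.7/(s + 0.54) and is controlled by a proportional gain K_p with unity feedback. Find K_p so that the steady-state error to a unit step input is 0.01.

K_p = 6.14

The loop is type 0, so e_ss(step) = 1/(1 + K_pos) with K_pos = K_p·P(0).
P(0) = 16.11. Require 1/(1 + K_p·16.11) = 0.01, so 1 + 16.11·K_p = 100.
K_p = (100 − 1)/16.11 = 6.14.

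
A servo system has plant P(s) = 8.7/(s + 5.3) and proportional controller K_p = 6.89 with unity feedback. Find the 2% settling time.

T_s ≈ 0.0613 s

Closed-loop transfer function: T(s) = K_p·P(s)/(1 + K_p·P(s)) = 59.94/(s + 5.3 + 59.94) = 59.94/(s + 65.24).
Time constant τ = 1/65.24 = 0.01533 s, so the 2% settling time is about 4τ = 0.0613 s.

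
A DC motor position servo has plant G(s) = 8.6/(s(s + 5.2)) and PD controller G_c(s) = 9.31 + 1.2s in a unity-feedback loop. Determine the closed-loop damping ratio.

Forward path: (9.31 + 1.2s)·8.6/(s(s+5.2)). The closed-loop characteristic equation is s² + (5.2 + 8.6·1.2)s + 8.6·9.31 = 0.
That is s² + 15.52s + 80.07 = 0, so ω_n = 8.948 rad/s and ζ = 15.52/(2·8.948) = 0.8672.

ζ = 0.867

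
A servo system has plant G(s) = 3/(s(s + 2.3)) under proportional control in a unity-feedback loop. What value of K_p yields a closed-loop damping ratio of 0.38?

K_p = 3.05

Closed-loop characteristic equation: s² + 2.3s + K_p·3 = 0.
So ω_n = √(3K_p) and 2ζω_n = 2.3, giving ζ = 2.3/(2√(3K_p)).
Setting ζ = 0.38: √(3K_p) = 2.3/(2·0.38) = 3.026, so K_p = 9.159/3 = 3.05.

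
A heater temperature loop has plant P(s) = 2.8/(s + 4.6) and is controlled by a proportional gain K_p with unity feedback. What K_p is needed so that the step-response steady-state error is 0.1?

Steady-state error for a unit step on this type-0 loop is 1/(1 + K_p·P(0)).
P(0) = 0.6087. Require 1/(1 + K_p·0.6087) = 0.1, so 1 + 0.6087·K_p = 10.
K_p = (10 − 1)/0.6087 = 14.8.

K_p = 14.8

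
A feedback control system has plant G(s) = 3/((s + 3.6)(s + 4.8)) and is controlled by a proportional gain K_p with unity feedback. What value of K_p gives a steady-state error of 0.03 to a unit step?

The loop is type 0, so e_ss(step) = 1/(1 + K_pos) with K_pos = K_p·G(0).
G(0) = 0.1736. Require 1/(1 + K_p·0.1736) = 0.03, so 1 + 0.1736·K_p = 33.33.
K_p = (33.33 − 1)/0.1736 = 186.

K_p = 186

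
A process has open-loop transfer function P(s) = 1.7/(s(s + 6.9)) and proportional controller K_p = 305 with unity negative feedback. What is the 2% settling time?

T_s ≈ 1.16 s

Closed-loop characteristic equation: s² + 6.9s + 518.5 = 0, so ω_n = 22.77 rad/s and ζ = 6.9/(2·22.77) = 0.1515.
2% settling time T_s ≈ 4/(ζω_n) = 4/3.45 = 1.16 s.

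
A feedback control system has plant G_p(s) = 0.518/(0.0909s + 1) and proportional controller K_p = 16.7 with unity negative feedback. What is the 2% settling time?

Closed loop: T(s) = K_p·G_p/(1+K_p·G_p) = 8.651/(0.0909s + 1 + 8.651), with pole at s = −(1 + 8.651)/0.0909 = −106.2.
τ = 1/106.2 = 0.009419 s, so 2% settling time ≈ 4τ = 0.0377 s.

T_s ≈ 0.0377 s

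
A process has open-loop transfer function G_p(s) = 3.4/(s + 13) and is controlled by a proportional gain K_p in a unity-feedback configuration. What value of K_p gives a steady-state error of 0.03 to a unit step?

For a type-0 loop with proportional control, e_ss = 1/(1 + K_p·G_p(0)).
G_p(0) = 0.2615. Require 1/(1 + K_p·0.2615) = 0.03, so 1 + 0.2615·K_p = 33.33.
K_p = (33.33 − 1)/0.2615 = 124.

K_p = 124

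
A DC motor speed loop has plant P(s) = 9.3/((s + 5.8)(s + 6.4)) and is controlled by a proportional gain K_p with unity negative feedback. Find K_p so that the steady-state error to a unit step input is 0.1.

Steady-state error for a unit step on this type-0 loop is 1/(1 + K_p·P(0)).
P(0) = 0.2505. Require 1/(1 + K_p·0.2505) = 0.1, so 1 + 0.2505·K_p = 10.
K_p = (10 − 1)/0.2505 = 35.9.

K_p = 35.9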